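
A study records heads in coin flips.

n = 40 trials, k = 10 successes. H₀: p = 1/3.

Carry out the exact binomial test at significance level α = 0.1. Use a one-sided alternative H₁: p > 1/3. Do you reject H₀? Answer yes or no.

Exact binomial: n=40, k=10, p₀=1/3=0.3333
P(X≥10) from Σ C(n,i)·p₀^i·(1−p₀)^(n−i)
p-value (one-sided, H₁ greater) = 0.90343
At α=0.1: p ≥ α → fail to reject H₀

reject H₀: no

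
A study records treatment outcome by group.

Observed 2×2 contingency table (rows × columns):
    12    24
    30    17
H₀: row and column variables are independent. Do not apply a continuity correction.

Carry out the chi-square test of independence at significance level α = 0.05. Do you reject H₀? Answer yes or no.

Row totals [36, 47], col totals [42, 41], n=83
χ² = (12−18.22)²/18.22 + (24−17.78)²/17.78 + (30−23.78)²/23.78 + (17−23.22)²/23.22 = 7.5848
df = 1
p-value (upper-tail) = 0.00589
At α=0.05: p < α → reject H₀

reject H₀: yes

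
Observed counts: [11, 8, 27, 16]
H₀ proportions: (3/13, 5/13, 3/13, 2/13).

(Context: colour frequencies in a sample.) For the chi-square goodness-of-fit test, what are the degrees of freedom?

degrees of freedom = 3

df = k − 1 = 4 − 1 = 3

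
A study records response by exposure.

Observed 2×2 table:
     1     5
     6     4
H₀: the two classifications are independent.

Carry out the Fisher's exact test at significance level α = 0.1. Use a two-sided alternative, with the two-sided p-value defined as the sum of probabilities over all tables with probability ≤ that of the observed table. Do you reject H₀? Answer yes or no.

reject H₀: no

Margins: r₁=6, r₂=10, c₁=7, c₂=9, n=16
p_obs = C(6,1)·C(10,6)/C(16,7); sum pmf over tables with pmf ≤ p_obs
p-value (two-sided) = 0.14510
At α=0.1: p ≥ α → fail to reject H₀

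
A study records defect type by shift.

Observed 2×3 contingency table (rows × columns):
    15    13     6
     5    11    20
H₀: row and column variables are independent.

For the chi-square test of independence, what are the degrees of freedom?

degrees of freedom = 2

df = (r−1)(c−1) = (2−1)·(3−1) = 2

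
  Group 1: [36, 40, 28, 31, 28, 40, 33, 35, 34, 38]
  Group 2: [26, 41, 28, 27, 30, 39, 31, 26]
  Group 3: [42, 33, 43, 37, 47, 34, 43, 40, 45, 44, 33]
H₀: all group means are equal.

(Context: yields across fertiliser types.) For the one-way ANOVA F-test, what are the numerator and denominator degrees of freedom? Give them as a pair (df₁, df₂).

k = 3 groups, N = 29 total
df = (k−1, N−k) = (3−1, 29−3) = (2, 26)

degrees of freedom = [2, 26]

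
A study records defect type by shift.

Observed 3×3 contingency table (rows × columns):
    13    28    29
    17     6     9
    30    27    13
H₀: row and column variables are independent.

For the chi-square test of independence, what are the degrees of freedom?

degrees of freedom = 4

df = (r−1)(c−1) = (3−1)·(3−1) = 4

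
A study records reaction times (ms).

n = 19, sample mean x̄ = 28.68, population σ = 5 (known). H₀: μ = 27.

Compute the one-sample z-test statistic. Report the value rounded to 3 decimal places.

SE = σ/√n = 5/√19 = 1.1471
z = (x̄−μ₀)/SE = (28.68−27)/1.1471 = 1.4646

test statistic = 1.465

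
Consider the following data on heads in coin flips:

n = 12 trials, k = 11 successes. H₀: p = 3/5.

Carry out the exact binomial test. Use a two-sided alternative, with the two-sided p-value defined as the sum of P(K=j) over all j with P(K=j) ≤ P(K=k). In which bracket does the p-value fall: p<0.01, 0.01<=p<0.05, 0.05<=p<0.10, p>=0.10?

p-value bracket: 0.01<=p<0.05

Exact binomial: n=12, k=11, p₀=3/5=0.6000
P(X=j) = C(n,j)·p₀^j·(1−p₀)^(n−j); p = Σ P(X=j) over j with P(X=j) ≤ P(X=11)
p-value (two-sided) = 0.03486
→ bracket: 0.01<=p<0.05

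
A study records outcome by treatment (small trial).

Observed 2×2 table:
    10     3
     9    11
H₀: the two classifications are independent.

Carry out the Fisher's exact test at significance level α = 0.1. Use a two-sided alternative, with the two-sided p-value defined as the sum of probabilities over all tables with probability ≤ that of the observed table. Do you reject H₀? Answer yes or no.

reject H₀: yes

Margins: r₁=13, r₂=20, c₁=19, c₂=14, n=33
p_obs = C(13,10)·C(20,9)/C(33,19); sum pmf over tables with pmf ≤ p_obs
p-value (two-sided) = 0.08729
At α=0.1: p < α → reject H₀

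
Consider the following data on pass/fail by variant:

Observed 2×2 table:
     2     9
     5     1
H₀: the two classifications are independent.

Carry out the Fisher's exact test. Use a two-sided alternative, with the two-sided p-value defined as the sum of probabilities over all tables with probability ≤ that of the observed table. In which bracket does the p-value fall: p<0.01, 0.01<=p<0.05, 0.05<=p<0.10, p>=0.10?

p-value bracket: 0.01<=p<0.05

Margins: r₁=11, r₂=6, c₁=7, c₂=10, n=17
p_obs = C(11,2)·C(6,5)/C(17,7); sum pmf over tables with pmf ≤ p_obs
p-value (two-sided) = 0.03450
→ bracket: 0.01<=p<0.05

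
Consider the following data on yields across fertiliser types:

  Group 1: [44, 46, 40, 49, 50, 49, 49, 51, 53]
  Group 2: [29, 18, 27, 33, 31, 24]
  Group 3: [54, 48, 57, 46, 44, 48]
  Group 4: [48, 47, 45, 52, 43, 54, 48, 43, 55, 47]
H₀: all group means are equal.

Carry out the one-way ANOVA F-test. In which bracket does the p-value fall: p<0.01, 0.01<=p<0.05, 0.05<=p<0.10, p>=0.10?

Group means [47.89, 27.00, 49.50, 48.20], grand mean 44.258
SSB = Σnᵢ(x̄ᵢ−x̄)² = 2225.947; SSW = ΣΣ(x−x̄ᵢ)² = 555.989
MSB = 2225.947/3 = 741.9822; MSW = 555.989/27 = 20.5922
F = MSB/MSW = 36.0322
df = (3, 27)
p-value (upper-tail) = 0.00000
→ bracket: p<0.01

p-value bracket: p<0.01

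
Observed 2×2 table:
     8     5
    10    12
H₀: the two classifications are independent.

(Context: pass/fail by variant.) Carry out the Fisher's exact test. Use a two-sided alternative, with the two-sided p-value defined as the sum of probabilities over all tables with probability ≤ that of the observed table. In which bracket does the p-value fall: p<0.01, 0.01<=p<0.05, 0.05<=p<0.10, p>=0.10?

Margins: r₁=13, r₂=22, c₁=18, c₂=17, n=35
p_obs = C(13,8)·C(22,10)/C(35,18); sum pmf over tables with pmf ≤ p_obs
p-value (two-sided) = 0.48868
→ bracket: p>=0.10

p-value bracket: p>=0.10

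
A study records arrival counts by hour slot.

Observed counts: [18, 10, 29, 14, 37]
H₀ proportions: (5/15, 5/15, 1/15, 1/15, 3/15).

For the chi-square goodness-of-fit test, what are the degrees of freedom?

df = k − 1 = 5 − 1 = 4

degrees of freedom = 4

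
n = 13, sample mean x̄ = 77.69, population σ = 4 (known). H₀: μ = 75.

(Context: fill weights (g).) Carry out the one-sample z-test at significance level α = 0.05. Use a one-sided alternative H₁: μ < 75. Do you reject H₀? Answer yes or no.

SE = σ/√n = 4/√13 = 1.1094
z = (x̄−μ₀)/SE = (77.69−75)/1.1094 = 2.4247
p-value (one-sided, H₁ less) = 0.99234
At α=0.05: p ≥ α → fail to reject H₀

reject H₀: no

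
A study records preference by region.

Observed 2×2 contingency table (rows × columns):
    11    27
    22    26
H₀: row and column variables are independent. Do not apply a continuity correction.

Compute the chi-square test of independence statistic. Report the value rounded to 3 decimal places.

test statistic = 2.557

Row totals [38, 48], col totals [33, 53], n=86
χ² = (11−14.58)²/14.58 + (27−23.42)²/23.42 + (22−18.42)²/18.42 + (26−29.58)²/29.58 = 2.5573
df = 1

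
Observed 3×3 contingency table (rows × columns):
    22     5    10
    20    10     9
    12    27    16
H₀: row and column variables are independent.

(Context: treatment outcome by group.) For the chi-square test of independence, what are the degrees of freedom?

degrees of freedom = 4

df = (r−1)(c−1) = (3−1)·(3−1) = 4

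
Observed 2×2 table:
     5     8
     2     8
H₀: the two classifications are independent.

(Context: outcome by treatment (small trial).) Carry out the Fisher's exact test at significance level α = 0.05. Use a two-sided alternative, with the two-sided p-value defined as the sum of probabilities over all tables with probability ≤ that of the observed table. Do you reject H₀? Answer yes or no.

reject H₀: no

Margins: r₁=13, r₂=10, c₁=7, c₂=16, n=23
p_obs = C(13,5)·C(10,2)/C(23,7); sum pmf over tables with pmf ≤ p_obs
p-value (two-sided) = 0.40503
At α=0.05: p ≥ α → fail to reject H₀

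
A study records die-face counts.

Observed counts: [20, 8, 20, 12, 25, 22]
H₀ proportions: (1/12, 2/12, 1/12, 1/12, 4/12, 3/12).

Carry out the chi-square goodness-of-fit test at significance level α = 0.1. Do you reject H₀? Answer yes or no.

reject H₀: yes

n = 107; E_i = n·p_i = [8.92, 17.83, 8.92, 8.92, 35.67, 26.75]
χ² = (20−8.92)²/8.92 + (8−17.83)²/17.83 + (20−8.92)²/8.92 + (12−8.92)²/8.92 + (25−35.67)²/35.67 + (22−26.75)²/26.75 = 38.0748
df = 5
p-value (upper-tail) = 0.00000
At α=0.1: p < α → reject H₀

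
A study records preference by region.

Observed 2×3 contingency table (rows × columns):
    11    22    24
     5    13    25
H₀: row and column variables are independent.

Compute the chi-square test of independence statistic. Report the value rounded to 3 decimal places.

Row totals [57, 43], col totals [16, 35, 49], n=100
χ² = (11−9.12)²/9.12 + (22−19.95)²/19.95 + (24−27.93)²/27.93 + (5−6.88)²/6.88 + (13−15.05)²/15.05 + (25−21.07)²/21.07 = 2.6772
df = 2

test statistic = 2.677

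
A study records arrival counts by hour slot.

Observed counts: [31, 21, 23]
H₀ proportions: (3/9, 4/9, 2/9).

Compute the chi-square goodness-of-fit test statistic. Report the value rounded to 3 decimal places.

test statistic = 8.410

n = 75; E_i = n·p_i = [25.00, 33.33, 16.67]
χ² = (31−25.00)²/25.00 + (21−33.33)²/33.33 + (23−16.67)²/16.67 = 8.4100
df = 2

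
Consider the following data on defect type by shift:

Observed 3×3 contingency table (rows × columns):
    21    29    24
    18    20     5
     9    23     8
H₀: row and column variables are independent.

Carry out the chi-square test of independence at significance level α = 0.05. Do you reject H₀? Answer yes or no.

reject H₀: yes

Row totals [74, 43, 40], col totals [48, 72, 37], n=157
χ² = (21−22.62)²/22.62 + (29−33.94)²/33.94 + (24−17.44)²/17.44 + (18−13.15)²/13.15 + (20−19.72)²/19.72 + (5−10.13)²/10.13 + (9−12.23)²/12.23 + (23−18.34)²/18.34 + (8−9.43)²/9.43 = 9.9497
df = 4
p-value (upper-tail) = 0.04128
At α=0.05: p < α → reject H₀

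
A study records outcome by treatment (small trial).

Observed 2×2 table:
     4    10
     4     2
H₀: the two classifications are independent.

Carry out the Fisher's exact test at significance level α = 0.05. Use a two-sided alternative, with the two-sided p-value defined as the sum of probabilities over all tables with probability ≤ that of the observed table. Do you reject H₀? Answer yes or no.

Margins: r₁=14, r₂=6, c₁=8, c₂=12, n=20
p_obs = C(14,4)·C(6,4)/C(20,8); sum pmf over tables with pmf ≤ p_obs
p-value (two-sided) = 0.16109
At α=0.05: p ≥ α → fail to reject H₀

reject H₀: no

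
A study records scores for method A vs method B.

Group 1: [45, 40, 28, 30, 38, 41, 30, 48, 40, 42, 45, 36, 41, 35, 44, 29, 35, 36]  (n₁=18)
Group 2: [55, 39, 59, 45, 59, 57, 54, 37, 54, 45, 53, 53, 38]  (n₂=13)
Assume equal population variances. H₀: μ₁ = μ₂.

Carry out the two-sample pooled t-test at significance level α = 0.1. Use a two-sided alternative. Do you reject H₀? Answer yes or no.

reject H₀: yes

x̄₁=37.944, s₁=5.995, n₁=18
x̄₂=49.846, s₂=8.009, n₂=13
s_p² = [17·5.995² + 12·8.009²]/29 = 47.6082
SE = √(s_p²·(1/18+1/13)) = 2.5114
t = (37.944−49.846)/2.5114 = -4.7391
df = 29
p-value (two-sided) = 0.00005
At α=0.1: p < α → reject H₀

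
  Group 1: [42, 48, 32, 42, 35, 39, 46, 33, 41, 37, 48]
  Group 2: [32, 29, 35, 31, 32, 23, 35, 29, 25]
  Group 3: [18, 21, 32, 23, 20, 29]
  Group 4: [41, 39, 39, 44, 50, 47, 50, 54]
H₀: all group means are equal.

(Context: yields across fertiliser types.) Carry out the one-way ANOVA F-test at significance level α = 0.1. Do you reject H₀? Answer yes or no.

reject H₀: yes

Group means [40.27, 30.11, 23.83, 45.50], grand mean 35.912
SSB = Σnᵢ(x̄ᵢ−x̄)² = 2122.831; SSW = ΣΣ(x−x̄ᵢ)² = 827.904
MSB = 2122.831/3 = 707.6104; MSW = 827.904/30 = 27.5968
F = MSB/MSW = 25.6410
df = (3, 30)
p-value (upper-tail) = 0.00000
At α=0.1: p < α → reject H₀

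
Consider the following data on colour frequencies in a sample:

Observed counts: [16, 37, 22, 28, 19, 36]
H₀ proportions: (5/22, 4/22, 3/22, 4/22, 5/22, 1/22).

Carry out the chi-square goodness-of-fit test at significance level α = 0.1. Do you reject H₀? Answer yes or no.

reject H₀: yes

n = 158; E_i = n·p_i = [35.91, 28.73, 21.55, 28.73, 35.91, 7.18]
χ² = (16−35.91)²/35.91 + (37−28.73)²/28.73 + (22−21.55)²/21.55 + (28−28.73)²/28.73 + (19−35.91)²/35.91 + (36−7.18)²/7.18 = 137.0483
df = 5
p-value (upper-tail) = 0.00000
At α=0.1: p < α → reject H₀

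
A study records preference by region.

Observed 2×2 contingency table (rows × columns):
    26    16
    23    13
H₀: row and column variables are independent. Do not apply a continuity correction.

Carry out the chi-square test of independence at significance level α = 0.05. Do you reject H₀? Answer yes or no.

reject H₀: no

Row totals [42, 36], col totals [49, 29], n=78
χ² = (26−26.38)²/26.38 + (16−15.62)²/15.62 + (23−22.62)²/22.62 + (13−13.38)²/13.38 = 0.0327
df = 1
p-value (upper-tail) = 0.85656
At α=0.05: p ≥ α → fail to reject H₀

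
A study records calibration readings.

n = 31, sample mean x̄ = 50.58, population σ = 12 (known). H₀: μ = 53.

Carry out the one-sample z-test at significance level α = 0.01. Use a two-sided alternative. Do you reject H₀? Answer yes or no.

reject H₀: no

SE = σ/√n = 12/√31 = 2.1553
z = (x̄−μ₀)/SE = (50.58−53)/2.1553 = -1.1228
p-value (two-sided) = 0.26151
At α=0.01: p ≥ α → fail to reject H₀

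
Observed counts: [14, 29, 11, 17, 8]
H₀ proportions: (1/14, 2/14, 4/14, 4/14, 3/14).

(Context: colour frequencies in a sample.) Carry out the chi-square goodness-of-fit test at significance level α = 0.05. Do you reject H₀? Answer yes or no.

reject H₀: yes

n = 79; E_i = n·p_i = [5.64, 11.29, 22.57, 22.57, 16.93]
χ² = (14−5.64)²/5.64 + (29−11.29)²/11.29 + (11−22.57)²/22.57 + (17−22.57)²/22.57 + (8−16.93)²/16.93 = 52.1983
df = 4
p-value (upper-tail) = 0.00000
At α=0.05: p < α → reject H₀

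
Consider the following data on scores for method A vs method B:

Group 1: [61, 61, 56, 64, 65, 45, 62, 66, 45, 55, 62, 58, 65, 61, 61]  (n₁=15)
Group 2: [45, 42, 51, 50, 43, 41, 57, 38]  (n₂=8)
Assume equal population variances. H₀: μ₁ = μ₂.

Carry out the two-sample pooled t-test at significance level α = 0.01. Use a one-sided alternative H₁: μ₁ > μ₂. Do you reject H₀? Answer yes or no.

reject H₀: yes

x̄₁=59.133, s₁=6.534, n₁=15
x̄₂=45.875, s₂=6.289, n₂=8
s_p² = [14·6.534² + 7·6.289²]/21 = 41.6480
SE = √(s_p²·(1/15+1/8)) = 2.8253
t = (59.133−45.875)/2.8253 = 4.6927
df = 21
p-value (one-sided, H₁ greater) = 0.00006
At α=0.01: p < α → reject H₀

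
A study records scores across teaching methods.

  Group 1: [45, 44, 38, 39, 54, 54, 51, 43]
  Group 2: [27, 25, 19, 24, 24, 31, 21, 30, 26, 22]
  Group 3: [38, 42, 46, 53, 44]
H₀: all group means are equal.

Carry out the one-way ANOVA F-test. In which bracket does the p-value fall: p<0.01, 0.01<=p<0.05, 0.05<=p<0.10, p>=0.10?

Group means [46.00, 24.90, 44.60], grand mean 36.522
SSB = Σnᵢ(x̄ᵢ−x̄)² = 2395.639; SSW = ΣΣ(x−x̄ᵢ)² = 532.100
MSB = 2395.639/2 = 1197.8196; MSW = 532.100/20 = 26.6050
F = MSB/MSW = 45.0223
df = (2, 20)
p-value (upper-tail) = 0.00000
→ bracket: p<0.01

p-value bracket: p<0.01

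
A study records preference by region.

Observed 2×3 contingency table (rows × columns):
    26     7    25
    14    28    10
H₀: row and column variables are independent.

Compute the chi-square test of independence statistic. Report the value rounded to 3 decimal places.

Row totals [58, 52], col totals [40, 35, 35], n=110
χ² = (26−21.09)²/21.09 + (7−18.45)²/18.45 + (25−18.45)²/18.45 + (14−18.91)²/18.91 + (28−16.55)²/16.55 + (10−16.55)²/16.55 = 22.3678
df = 2

test statistic = 22.368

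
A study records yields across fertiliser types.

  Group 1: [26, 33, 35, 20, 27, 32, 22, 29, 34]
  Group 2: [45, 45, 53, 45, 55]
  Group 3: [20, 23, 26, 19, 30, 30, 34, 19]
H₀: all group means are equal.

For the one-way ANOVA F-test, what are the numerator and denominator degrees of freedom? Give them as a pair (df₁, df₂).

degrees of freedom = [2, 19]

k = 3 groups, N = 22 total
df = (k−1, N−k) = (3−1, 22−3) = (2, 19)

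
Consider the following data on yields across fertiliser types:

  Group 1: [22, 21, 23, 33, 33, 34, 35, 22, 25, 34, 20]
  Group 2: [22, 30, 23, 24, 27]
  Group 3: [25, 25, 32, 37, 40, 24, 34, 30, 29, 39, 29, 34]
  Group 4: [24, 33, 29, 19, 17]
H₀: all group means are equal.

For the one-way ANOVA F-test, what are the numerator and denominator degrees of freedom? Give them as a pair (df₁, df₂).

k = 4 groups, N = 33 total
df = (k−1, N−k) = (4−1, 33−4) = (3, 29)

degrees of freedom = [3, 29]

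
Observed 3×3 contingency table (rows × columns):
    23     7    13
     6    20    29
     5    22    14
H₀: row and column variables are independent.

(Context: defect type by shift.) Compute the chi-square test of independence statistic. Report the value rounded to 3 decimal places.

Row totals [43, 55, 41], col totals [34, 49, 56], n=139
χ² = (23−10.52)²/10.52 + (7−15.16)²/15.16 + (13−17.32)²/17.32 + (6−13.45)²/13.45 + (20−19.39)²/19.39 + (29−22.16)²/22.16 + (5−10.03)²/10.03 + (22−14.45)²/14.45 + (14−16.52)²/16.52 = 33.3897
df = 4

test statistic = 33.390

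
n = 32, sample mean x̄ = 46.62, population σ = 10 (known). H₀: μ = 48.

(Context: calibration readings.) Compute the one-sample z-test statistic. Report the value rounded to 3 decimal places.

test statistic = -0.781

SE = σ/√n = 10/√32 = 1.7678
z = (x̄−μ₀)/SE = (46.62−48)/1.7678 = -0.7806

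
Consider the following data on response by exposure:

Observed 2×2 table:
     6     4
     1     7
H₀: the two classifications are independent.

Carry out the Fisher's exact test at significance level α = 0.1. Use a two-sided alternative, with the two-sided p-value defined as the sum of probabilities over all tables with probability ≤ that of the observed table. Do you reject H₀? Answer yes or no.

Margins: r₁=10, r₂=8, c₁=7, c₂=11, n=18
p_obs = C(10,6)·C(8,1)/C(18,7); sum pmf over tables with pmf ≤ p_obs
p-value (two-sided) = 0.06561
At α=0.1: p < α → reject H₀

reject H₀: yes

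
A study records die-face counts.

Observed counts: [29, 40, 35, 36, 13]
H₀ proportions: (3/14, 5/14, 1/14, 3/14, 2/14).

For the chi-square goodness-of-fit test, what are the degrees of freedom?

df = k − 1 = 5 − 1 = 4

degrees of freedom = 4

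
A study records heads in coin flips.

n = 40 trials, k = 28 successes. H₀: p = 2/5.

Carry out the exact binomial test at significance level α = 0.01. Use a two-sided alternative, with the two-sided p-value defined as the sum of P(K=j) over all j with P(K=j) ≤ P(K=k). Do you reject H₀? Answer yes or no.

Exact binomial: n=40, k=28, p₀=2/5=0.4000
P(X=j) = C(n,j)·p₀^j·(1−p₀)^(n−j); p = Σ P(X=j) over j with P(X=j) ≤ P(X=28)
p-value (two-sided) = 0.00015
At α=0.01: p < α → reject H₀

reject H₀: yes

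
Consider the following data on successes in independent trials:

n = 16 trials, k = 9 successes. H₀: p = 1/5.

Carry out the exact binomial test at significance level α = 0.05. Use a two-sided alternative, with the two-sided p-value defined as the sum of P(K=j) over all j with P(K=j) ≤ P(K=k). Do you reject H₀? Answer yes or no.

reject H₀: yes

Exact binomial: n=16, k=9, p₀=1/5=0.2000
P(X=j) = C(n,j)·p₀^j·(1−p₀)^(n−j); p = Σ P(X=j) over j with P(X=j) ≤ P(X=9)
p-value (two-sided) = 0.00148
At α=0.05: p < α → reject H₀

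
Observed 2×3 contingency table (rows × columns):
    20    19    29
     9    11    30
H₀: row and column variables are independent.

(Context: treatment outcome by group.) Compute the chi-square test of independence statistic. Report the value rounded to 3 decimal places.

Row totals [68, 50], col totals [29, 30, 59], n=118
χ² = (20−16.71)²/16.71 + (19−17.29)²/17.29 + (29−34.00)²/34.00 + (9−12.29)²/12.29 + (11−12.71)²/12.71 + (30−25.00)²/25.00 = 3.6621
df = 2

test statistic = 3.662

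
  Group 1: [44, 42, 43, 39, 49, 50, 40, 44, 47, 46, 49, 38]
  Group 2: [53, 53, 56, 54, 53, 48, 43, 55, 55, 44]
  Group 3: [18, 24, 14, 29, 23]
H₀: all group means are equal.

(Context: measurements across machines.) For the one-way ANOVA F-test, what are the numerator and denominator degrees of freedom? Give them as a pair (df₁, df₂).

k = 3 groups, N = 27 total
df = (k−1, N−k) = (3−1, 27−3) = (2, 24)

degrees of freedom = [2, 24]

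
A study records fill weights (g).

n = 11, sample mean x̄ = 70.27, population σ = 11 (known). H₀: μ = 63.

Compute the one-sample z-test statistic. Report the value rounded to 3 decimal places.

test statistic = 2.192

SE = σ/√n = 11/√11 = 3.3166
z = (x̄−μ₀)/SE = (70.27−63)/3.3166 = 2.1920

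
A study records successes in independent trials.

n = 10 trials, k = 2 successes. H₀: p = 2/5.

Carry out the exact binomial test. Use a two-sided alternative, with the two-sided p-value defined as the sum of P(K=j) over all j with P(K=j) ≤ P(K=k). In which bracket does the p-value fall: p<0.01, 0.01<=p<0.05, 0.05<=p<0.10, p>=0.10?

Exact binomial: n=10, k=2, p₀=2/5=0.4000
P(X=j) = C(n,j)·p₀^j·(1−p₀)^(n−j); p = Σ P(X=j) over j with P(X=j) ≤ P(X=2)
p-value (two-sided) = 0.33353
→ bracket: p>=0.10

p-value bracket: p>=0.10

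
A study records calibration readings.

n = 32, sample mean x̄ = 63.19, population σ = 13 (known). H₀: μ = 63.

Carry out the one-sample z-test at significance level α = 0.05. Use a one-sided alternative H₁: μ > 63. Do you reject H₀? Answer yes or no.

reject H₀: no

SE = σ/√n = 13/√32 = 2.2981
z = (x̄−μ₀)/SE = (63.19−63)/2.2981 = 0.0827
p-value (one-sided, H₁ greater) = 0.46705
At α=0.05: p ≥ α → fail to reject H₀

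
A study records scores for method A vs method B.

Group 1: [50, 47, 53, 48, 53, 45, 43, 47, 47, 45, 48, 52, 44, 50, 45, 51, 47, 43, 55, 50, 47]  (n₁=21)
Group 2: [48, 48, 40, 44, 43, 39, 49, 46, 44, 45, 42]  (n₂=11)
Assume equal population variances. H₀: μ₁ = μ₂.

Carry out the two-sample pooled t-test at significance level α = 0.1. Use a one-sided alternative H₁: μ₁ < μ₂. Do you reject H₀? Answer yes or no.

reject H₀: no

x̄₁=48.095, s₁=3.419, n₁=21
x̄₂=44.364, s₂=3.264, n₂=11
s_p² = [20·3.419² + 10·3.264²]/30 = 11.3452
SE = √(s_p²·(1/21+1/11)) = 1.2536
t = (48.095−44.364)/1.2536 = 2.9766
df = 30
p-value (one-sided, H₁ less) = 0.99714
At α=0.1: p ≥ α → fail to reject H₀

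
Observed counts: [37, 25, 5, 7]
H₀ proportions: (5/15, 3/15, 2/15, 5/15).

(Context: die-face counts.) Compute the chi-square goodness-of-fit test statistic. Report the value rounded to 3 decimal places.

test statistic = 28.250

n = 74; E_i = n·p_i = [24.67, 14.80, 9.87, 24.67]
χ² = (37−24.67)²/24.67 + (25−14.80)²/14.80 + (5−9.87)²/9.87 + (7−24.67)²/24.67 = 28.2500
df = 3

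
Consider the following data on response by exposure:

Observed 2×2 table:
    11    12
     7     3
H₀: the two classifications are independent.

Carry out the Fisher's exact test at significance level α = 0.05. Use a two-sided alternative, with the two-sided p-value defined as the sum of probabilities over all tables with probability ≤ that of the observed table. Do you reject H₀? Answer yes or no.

reject H₀: no

Margins: r₁=23, r₂=10, c₁=18, c₂=15, n=33
p_obs = C(23,11)·C(10,7)/C(33,18); sum pmf over tables with pmf ≤ p_obs
p-value (two-sided) = 0.28280
At α=0.05: p ≥ α → fail to reject H₀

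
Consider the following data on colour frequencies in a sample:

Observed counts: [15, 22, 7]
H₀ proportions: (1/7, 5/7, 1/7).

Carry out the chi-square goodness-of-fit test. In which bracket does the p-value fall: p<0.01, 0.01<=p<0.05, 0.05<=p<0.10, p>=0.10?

p-value bracket: p<0.01

n = 44; E_i = n·p_i = [6.29, 31.43, 6.29]
χ² = (15−6.29)²/6.29 + (22−31.43)²/31.43 + (7−6.29)²/6.29 = 14.9909
df = 2
p-value (upper-tail) = 0.00056
→ bracket: p<0.01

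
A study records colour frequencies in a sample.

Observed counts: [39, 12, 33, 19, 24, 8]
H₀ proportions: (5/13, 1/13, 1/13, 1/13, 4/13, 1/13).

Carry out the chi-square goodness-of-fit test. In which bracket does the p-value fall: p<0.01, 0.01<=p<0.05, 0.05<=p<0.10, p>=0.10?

n = 135; E_i = n·p_i = [51.92, 10.38, 10.38, 10.38, 41.54, 10.38]
χ² = (39−51.92)²/51.92 + (12−10.38)²/10.38 + (33−10.38)²/10.38 + (19−10.38)²/10.38 + (24−41.54)²/41.54 + (8−10.38)²/10.38 = 67.8193
df = 5
p-value (upper-tail) = 0.00000
→ bracket: p<0.01

p-value bracket: p<0.01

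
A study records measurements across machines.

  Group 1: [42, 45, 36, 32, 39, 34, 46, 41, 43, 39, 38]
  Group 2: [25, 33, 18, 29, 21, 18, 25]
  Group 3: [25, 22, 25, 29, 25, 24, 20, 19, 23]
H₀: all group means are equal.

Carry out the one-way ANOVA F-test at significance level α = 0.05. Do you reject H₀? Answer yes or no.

reject H₀: yes

Group means [39.55, 24.14, 23.56], grand mean 30.222
SSB = Σnᵢ(x̄ᵢ−x̄)² = 1614.860; SSW = ΣΣ(x−x̄ᵢ)² = 455.807
MSB = 1614.860/2 = 807.4300; MSW = 455.807/24 = 18.9919
F = MSB/MSW = 42.5143
df = (2, 24)
p-value (upper-tail) = 0.00000
At α=0.05: p < α → reject H₀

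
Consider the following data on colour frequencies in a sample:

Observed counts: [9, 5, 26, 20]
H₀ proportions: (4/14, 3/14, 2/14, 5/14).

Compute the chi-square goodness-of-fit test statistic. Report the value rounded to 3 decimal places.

n = 60; E_i = n·p_i = [17.14, 12.86, 8.57, 21.43]
χ² = (9−17.14)²/17.14 + (5−12.86)²/12.86 + (26−8.57)²/8.57 + (20−21.43)²/21.43 = 44.2028
df = 3

test statistic = 44.203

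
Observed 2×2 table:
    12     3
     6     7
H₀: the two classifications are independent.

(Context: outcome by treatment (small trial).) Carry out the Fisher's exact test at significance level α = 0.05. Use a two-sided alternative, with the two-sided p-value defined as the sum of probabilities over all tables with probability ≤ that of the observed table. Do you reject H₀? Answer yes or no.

reject H₀: no

Margins: r₁=15, r₂=13, c₁=18, c₂=10, n=28
p_obs = C(15,12)·C(13,6)/C(28,18); sum pmf over tables with pmf ≤ p_obs
p-value (two-sided) = 0.11407
At α=0.05: p ≥ α → fail to reject H₀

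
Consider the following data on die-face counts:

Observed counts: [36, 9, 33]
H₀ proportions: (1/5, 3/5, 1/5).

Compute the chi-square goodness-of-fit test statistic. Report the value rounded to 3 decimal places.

test statistic = 76.615

n = 78; E_i = n·p_i = [15.60, 46.80, 15.60]
χ² = (36−15.60)²/15.60 + (9−46.80)²/46.80 + (33−15.60)²/15.60 = 76.6154
df = 2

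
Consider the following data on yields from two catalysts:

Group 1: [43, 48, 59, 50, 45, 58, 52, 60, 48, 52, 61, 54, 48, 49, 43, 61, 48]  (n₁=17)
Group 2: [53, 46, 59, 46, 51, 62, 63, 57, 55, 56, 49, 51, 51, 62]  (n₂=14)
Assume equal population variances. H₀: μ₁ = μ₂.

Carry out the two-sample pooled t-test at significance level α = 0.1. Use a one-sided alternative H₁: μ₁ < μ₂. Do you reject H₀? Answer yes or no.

x̄₁=51.706, s₁=6.132, n₁=17
x̄₂=54.357, s₂=5.733, n₂=14
s_p² = [16·6.132² + 13·5.733²]/29 = 35.4739
SE = √(s_p²·(1/17+1/14)) = 2.1495
t = (51.706−54.357)/2.1495 = -1.2334
df = 29
p-value (one-sided, H₁ less) = 0.11366
At α=0.1: p ≥ α → fail to reject H₀

reject H₀: no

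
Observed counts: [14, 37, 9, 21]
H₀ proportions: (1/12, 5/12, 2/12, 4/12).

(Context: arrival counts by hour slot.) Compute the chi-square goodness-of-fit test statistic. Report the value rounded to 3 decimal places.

n = 81; E_i = n·p_i = [6.75, 33.75, 13.50, 27.00]
χ² = (14−6.75)²/6.75 + (37−33.75)²/33.75 + (9−13.50)²/13.50 + (21−27.00)²/27.00 = 10.9333
df = 3

test statistic = 10.933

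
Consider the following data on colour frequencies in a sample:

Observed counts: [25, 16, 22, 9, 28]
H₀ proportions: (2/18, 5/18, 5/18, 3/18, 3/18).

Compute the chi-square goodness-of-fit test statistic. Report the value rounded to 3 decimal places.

test statistic = 34.790

n = 100; E_i = n·p_i = [11.11, 27.78, 27.78, 16.67, 16.67]
χ² = (25−11.11)²/11.11 + (16−27.78)²/27.78 + (22−27.78)²/27.78 + (9−16.67)²/16.67 + (28−16.67)²/16.67 = 34.7900
df = 4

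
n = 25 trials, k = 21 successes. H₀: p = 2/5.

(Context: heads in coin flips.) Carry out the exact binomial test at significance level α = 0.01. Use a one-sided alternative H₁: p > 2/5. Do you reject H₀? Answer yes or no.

reject H₀: yes

Exact binomial: n=25, k=21, p₀=2/5=0.4000
P(X≥21) from Σ C(n,i)·p₀^i·(1−p₀)^(n−i)
p-value (one-sided, H₁ greater) = 0.00001
At α=0.01: p < α → reject H₀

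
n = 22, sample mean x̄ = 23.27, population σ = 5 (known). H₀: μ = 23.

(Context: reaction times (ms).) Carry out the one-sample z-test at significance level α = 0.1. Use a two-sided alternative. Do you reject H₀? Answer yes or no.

SE = σ/√n = 5/√22 = 1.0660
z = (x̄−μ₀)/SE = (23.27−23)/1.0660 = 0.2533
p-value (two-sided) = 0.80005
At α=0.1: p ≥ α → fail to reject H₀

reject H₀: no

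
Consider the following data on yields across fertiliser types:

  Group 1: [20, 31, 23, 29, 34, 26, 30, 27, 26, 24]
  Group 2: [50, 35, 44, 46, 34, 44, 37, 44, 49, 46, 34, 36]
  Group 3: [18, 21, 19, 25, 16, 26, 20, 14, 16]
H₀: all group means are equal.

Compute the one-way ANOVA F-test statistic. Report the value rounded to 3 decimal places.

test statistic = 55.587

Group means [27.00, 41.58, 19.44], grand mean 30.452
SSB = Σnᵢ(x̄ᵢ−x̄)² = 2696.539; SSW = ΣΣ(x−x̄ᵢ)² = 679.139
MSB = 2696.539/2 = 1348.2693; MSW = 679.139/28 = 24.2550
F = MSB/MSW = 55.5874
df = (2, 28)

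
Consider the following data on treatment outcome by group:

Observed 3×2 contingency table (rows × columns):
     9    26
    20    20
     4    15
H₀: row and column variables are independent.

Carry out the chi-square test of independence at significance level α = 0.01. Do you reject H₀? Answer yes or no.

Row totals [35, 40, 19], col totals [33, 61], n=94
χ² = (9−12.29)²/12.29 + (26−22.71)²/22.71 + (20−14.04)²/14.04 + (20−25.96)²/25.96 + (4−6.67)²/6.67 + (15−12.33)²/12.33 = 6.8971
df = 2
p-value (upper-tail) = 0.03179
At α=0.01: p ≥ α → fail to reject H₀

reject H₀: no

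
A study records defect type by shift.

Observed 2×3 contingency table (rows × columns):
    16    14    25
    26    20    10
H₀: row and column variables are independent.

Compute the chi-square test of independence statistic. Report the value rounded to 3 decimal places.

test statistic = 9.860

Row totals [55, 56], col totals [42, 34, 35], n=111
χ² = (16−20.81)²/20.81 + (14−16.85)²/16.85 + (25−17.34)²/17.34 + (26−21.19)²/21.19 + (20−17.15)²/17.15 + (10−17.66)²/17.66 = 9.8601
df = 2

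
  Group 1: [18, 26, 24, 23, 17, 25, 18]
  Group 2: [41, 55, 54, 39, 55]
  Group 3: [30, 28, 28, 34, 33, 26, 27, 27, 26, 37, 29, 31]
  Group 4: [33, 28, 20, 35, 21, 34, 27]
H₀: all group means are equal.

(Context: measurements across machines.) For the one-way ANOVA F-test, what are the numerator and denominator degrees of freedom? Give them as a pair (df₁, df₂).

degrees of freedom = [3, 27]

k = 4 groups, N = 31 total
df = (k−1, N−k) = (4−1, 31−4) = (3, 27)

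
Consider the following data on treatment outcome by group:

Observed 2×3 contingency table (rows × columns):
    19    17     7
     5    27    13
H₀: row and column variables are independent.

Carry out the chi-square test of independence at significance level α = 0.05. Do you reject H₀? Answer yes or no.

Row totals [43, 45], col totals [24, 44, 20], n=88
χ² = (19−11.73)²/11.73 + (17−21.50)²/21.50 + (7−9.77)²/9.77 + (5−12.27)²/12.27 + (27−22.50)²/22.50 + (13−10.23)²/10.23 = 12.2002
df = 2
p-value (upper-tail) = 0.00224
At α=0.05: p < α → reject H₀

reject H₀: yes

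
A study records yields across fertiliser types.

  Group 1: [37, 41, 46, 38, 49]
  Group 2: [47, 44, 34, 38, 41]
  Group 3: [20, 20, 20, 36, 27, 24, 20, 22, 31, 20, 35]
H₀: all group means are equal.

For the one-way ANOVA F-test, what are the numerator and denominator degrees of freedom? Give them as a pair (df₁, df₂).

degrees of freedom = [2, 18]

k = 3 groups, N = 21 total
df = (k−1, N−k) = (3−1, 21−3) = (2, 18)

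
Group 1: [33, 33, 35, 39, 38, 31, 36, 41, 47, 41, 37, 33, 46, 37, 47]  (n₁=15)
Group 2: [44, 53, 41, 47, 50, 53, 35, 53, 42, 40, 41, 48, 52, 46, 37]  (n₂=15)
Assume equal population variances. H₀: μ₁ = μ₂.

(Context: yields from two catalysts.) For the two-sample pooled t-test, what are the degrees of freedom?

degrees of freedom = 28

df = n₁ + n₂ − 2 = 15 + 15 − 2 = 28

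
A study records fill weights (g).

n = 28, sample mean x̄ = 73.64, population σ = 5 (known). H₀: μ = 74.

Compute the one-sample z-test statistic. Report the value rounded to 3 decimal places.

SE = σ/√n = 5/√28 = 0.9449
z = (x̄−μ₀)/SE = (73.64−74)/0.9449 = -0.3810

test statistic = -0.381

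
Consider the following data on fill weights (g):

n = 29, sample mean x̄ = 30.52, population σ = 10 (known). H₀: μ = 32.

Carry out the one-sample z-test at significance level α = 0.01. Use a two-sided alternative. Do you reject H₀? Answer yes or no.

reject H₀: no

SE = σ/√n = 10/√29 = 1.8570
z = (x̄−μ₀)/SE = (30.52−32)/1.8570 = -0.7970
p-value (two-sided) = 0.42545
At α=0.01: p ≥ α → fail to reject H₀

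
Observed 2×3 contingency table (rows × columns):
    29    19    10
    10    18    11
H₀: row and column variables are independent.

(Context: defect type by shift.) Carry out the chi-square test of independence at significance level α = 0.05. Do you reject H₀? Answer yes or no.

reject H₀: no

Row totals [58, 39], col totals [39, 37, 21], n=97
χ² = (29−23.32)²/23.32 + (19−22.12)²/22.12 + (10−12.56)²/12.56 + (10−15.68)²/15.68 + (18−14.88)²/14.88 + (11−8.44)²/8.44 = 5.8332
df = 2
p-value (upper-tail) = 0.05412
At α=0.05: p ≥ α → fail to reject H₀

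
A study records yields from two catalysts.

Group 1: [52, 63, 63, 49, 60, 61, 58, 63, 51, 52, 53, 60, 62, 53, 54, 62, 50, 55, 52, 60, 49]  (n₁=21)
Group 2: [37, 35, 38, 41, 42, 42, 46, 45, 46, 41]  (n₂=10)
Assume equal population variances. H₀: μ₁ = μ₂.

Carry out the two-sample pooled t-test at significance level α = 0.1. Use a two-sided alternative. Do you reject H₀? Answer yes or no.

reject H₀: yes

x̄₁=56.286, s₁=5.120, n₁=21
x̄₂=41.300, s₂=3.773, n₂=10
s_p² = [20·5.120² + 9·3.773²]/29 = 22.4961
SE = √(s_p²·(1/21+1/10)) = 1.8223
t = (56.286−41.300)/1.8223 = 8.2234
df = 29
p-value (two-sided) = 0.00000
At α=0.1: p < α → reject H₀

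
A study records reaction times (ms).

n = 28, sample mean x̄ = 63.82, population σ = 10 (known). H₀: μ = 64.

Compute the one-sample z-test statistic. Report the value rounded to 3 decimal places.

SE = σ/√n = 10/√28 = 1.8898
z = (x̄−μ₀)/SE = (63.82−64)/1.8898 = -0.0952

test statistic = -0.095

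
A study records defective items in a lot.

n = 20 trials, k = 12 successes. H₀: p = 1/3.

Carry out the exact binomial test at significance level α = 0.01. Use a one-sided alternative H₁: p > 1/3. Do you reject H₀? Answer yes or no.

reject H₀: no

Exact binomial: n=20, k=12, p₀=1/3=0.3333
P(X≥12) from Σ C(n,i)·p₀^i·(1−p₀)^(n−i)
p-value (one-sided, H₁ greater) = 0.01297
At α=0.01: p ≥ α → fail to reject H₀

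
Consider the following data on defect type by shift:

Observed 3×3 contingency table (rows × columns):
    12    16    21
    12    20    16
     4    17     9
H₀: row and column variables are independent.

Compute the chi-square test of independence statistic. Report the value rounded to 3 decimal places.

test statistic = 4.954

Row totals [49, 48, 30], col totals [28, 53, 46], n=127
χ² = (12−10.80)²/10.80 + (16−20.45)²/20.45 + (21−17.75)²/17.75 + (12−10.58)²/10.58 + (20−20.03)²/20.03 + (16−17.39)²/17.39 + (4−6.61)²/6.61 + (17−12.52)²/12.52 + (9−10.87)²/10.87 = 4.9537
df = 4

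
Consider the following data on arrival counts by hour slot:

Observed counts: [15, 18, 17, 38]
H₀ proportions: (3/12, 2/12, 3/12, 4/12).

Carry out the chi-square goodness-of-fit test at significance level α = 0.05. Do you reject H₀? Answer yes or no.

n = 88; E_i = n·p_i = [22.00, 14.67, 22.00, 29.33]
χ² = (15−22.00)²/22.00 + (18−14.67)²/14.67 + (17−22.00)²/22.00 + (38−29.33)²/29.33 = 6.6818
df = 3
p-value (upper-tail) = 0.08276
At α=0.05: p ≥ α → fail to reject H₀

reject H₀: no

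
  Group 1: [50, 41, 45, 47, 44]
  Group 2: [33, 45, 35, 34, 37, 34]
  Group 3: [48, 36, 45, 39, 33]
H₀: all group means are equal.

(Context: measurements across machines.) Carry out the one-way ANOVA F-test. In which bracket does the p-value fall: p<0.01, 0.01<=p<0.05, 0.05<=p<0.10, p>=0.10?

Group means [45.40, 36.33, 40.20], grand mean 40.375
SSB = Σnᵢ(x̄ᵢ−x̄)² = 224.417; SSW = ΣΣ(x−x̄ᵢ)² = 299.333
MSB = 224.417/2 = 112.2083; MSW = 299.333/13 = 23.0256
F = MSB/MSW = 4.8732
df = (2, 13)
p-value (upper-tail) = 0.02635
→ bracket: 0.01<=p<0.05

p-value bracket: 0.01<=p<0.05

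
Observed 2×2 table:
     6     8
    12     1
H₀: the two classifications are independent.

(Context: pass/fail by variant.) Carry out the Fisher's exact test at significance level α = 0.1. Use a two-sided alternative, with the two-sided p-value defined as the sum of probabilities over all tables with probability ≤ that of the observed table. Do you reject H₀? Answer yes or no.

Margins: r₁=14, r₂=13, c₁=18, c₂=9, n=27
p_obs = C(14,6)·C(13,12)/C(27,18); sum pmf over tables with pmf ≤ p_obs
p-value (two-sided) = 0.01275
At α=0.1: p < α → reject H₀

reject H₀: yes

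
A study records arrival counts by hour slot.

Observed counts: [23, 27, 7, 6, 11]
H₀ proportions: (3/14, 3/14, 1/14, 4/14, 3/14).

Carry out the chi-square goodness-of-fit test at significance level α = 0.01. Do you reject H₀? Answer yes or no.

n = 74; E_i = n·p_i = [15.86, 15.86, 5.29, 21.14, 15.86]
χ² = (23−15.86)²/15.86 + (27−15.86)²/15.86 + (7−5.29)²/5.29 + (6−21.14)²/21.14 + (11−15.86)²/15.86 = 23.9369
df = 4
p-value (upper-tail) = 0.00008
At α=0.01: p < α → reject H₀

reject H₀: yes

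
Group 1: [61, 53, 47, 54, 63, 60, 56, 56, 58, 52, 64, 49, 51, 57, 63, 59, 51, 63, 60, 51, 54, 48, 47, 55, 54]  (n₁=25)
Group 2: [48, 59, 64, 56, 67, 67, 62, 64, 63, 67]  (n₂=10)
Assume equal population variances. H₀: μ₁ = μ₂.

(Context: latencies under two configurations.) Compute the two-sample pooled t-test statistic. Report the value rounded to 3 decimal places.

x̄₁=55.440, s₁=5.253, n₁=25
x̄₂=61.700, s₂=6.001, n₂=10
s_p² = [24·5.253² + 9·6.001²]/33 = 29.8867
SE = √(s_p²·(1/25+1/10)) = 2.0455
t = (55.440−61.700)/2.0455 = -3.0604
df = 33

test statistic = -3.060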